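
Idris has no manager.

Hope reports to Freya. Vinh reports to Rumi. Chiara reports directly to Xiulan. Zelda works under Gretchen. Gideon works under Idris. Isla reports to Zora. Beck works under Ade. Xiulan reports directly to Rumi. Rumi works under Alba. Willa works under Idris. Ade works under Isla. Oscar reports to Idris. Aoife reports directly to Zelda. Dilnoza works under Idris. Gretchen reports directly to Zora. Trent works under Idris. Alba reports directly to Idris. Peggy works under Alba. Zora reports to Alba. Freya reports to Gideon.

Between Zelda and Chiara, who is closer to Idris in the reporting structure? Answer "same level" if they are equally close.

same level

Both Zelda and Chiara are 4 levels below Idris.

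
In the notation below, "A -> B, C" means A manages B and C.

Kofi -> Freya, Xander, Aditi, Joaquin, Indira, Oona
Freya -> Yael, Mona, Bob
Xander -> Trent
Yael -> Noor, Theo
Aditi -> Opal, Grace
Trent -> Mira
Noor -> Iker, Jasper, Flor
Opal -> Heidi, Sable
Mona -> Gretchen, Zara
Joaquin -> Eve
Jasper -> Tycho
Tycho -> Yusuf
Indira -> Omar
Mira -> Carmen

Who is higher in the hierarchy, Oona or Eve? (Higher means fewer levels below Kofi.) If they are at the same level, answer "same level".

Oona

Oona is 1 level below Kofi; Eve is 2. Oona is higher.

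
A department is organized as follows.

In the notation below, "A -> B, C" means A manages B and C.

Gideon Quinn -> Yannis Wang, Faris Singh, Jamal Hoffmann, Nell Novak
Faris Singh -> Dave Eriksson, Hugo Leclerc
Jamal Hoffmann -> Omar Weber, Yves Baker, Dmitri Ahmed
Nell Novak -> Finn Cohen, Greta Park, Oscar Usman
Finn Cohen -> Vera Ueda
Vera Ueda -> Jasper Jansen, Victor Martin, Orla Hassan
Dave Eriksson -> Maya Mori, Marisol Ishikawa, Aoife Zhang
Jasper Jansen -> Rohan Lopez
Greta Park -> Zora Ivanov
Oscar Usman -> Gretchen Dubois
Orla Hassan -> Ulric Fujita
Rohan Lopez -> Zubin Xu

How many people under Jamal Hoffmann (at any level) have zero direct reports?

The people in Jamal Hoffmann's organization with no one reporting to them are Dmitri Ahmed, Yves Baker, Omar Weber. That is 3.

3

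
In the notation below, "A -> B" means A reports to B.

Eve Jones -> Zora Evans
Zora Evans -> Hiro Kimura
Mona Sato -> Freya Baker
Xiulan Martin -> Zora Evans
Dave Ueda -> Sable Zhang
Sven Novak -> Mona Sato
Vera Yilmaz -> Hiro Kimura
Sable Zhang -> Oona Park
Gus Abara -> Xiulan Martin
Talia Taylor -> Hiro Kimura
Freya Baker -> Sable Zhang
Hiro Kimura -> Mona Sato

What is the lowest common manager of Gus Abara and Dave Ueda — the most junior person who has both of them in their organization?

Sable Zhang

Gus Abara's chain of managers is Xiulan Martin, Zora Evans, Hiro Kimura, Mona Sato, Freya Baker, Sable Zhang, Oona Park. Dave Ueda's chain of managers is Sable Zhang, Oona Park. The first manager that appears in both chains is Sable Zhang.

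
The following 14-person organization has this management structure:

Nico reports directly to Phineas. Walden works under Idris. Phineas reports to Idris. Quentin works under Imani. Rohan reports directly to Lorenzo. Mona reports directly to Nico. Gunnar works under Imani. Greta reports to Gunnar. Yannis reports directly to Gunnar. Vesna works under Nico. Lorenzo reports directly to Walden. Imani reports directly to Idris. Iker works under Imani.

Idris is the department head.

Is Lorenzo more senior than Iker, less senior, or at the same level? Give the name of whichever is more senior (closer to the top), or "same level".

same level

Both Lorenzo and Iker are 2 levels below Idris.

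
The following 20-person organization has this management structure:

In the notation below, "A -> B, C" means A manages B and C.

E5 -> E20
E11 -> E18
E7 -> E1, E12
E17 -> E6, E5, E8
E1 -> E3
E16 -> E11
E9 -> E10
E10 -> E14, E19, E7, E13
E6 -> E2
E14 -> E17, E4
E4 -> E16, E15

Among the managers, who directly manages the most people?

Direct-report counts: E9 has 1; E10 has 4; E7 has 2; E1 has 1; E14 has 2; E4 has 2; E16 has 1; E11 has 1; E17 has 3; E5 has 1; E6 has 1. The largest is 4, held by E10.

E10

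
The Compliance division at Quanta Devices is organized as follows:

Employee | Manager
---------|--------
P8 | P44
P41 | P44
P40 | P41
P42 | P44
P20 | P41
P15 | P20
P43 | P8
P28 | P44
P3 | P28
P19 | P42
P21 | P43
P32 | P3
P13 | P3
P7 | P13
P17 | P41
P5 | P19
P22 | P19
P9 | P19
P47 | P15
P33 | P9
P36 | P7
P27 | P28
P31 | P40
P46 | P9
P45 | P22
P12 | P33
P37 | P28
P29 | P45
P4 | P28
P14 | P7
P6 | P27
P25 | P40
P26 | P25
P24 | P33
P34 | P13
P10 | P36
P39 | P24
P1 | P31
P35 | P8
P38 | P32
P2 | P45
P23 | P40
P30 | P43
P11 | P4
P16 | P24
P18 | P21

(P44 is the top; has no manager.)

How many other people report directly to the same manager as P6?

P6 reports to P27, and P27 has no other direct reports. P6 has 0 peers.

0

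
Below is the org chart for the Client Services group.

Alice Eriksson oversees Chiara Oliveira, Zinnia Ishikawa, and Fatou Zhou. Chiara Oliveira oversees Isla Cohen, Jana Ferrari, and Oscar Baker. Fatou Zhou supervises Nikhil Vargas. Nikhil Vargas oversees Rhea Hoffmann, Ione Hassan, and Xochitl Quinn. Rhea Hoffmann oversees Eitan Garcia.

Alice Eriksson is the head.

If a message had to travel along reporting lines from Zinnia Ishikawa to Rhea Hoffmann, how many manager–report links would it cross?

Zinnia Ishikawa is 1 level below Alice Eriksson, and Rhea Hoffmann is 3 levels below Alice Eriksson (their lowest common manager). The shortest path runs up from Zinnia Ishikawa to Alice Eriksson and back down to Rhea Hoffmann: 1 + 3 = 4 links.

4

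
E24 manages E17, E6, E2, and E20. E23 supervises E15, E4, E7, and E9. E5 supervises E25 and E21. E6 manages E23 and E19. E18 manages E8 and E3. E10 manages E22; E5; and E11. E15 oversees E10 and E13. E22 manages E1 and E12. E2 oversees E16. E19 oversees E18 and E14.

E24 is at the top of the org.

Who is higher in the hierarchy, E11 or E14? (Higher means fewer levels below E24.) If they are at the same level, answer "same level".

E11 is 5 levels below E24; E14 is 3. E14 is higher.

E14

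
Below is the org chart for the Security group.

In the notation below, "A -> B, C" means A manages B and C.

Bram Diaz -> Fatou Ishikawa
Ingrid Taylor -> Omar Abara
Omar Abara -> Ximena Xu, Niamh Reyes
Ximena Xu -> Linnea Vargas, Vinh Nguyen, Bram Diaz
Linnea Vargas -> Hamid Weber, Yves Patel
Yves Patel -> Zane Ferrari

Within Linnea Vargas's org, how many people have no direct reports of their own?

2

The people in Linnea Vargas's organization with no one reporting to them are Zane Ferrari, Hamid Weber. That is 2.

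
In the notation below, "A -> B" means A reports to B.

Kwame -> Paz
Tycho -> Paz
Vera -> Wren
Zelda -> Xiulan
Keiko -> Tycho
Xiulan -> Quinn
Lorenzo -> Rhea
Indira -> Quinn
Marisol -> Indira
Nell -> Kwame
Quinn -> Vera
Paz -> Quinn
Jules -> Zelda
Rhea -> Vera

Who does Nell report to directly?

Kwame

Nell reports directly to Kwame.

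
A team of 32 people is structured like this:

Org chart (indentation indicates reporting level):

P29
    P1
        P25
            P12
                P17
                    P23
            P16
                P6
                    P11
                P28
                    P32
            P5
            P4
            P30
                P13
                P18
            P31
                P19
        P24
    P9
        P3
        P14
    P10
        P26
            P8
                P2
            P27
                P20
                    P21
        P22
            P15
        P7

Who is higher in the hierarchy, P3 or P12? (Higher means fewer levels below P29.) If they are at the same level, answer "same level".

P3

P3 is 2 levels below P29; P12 is 3. P3 is higher.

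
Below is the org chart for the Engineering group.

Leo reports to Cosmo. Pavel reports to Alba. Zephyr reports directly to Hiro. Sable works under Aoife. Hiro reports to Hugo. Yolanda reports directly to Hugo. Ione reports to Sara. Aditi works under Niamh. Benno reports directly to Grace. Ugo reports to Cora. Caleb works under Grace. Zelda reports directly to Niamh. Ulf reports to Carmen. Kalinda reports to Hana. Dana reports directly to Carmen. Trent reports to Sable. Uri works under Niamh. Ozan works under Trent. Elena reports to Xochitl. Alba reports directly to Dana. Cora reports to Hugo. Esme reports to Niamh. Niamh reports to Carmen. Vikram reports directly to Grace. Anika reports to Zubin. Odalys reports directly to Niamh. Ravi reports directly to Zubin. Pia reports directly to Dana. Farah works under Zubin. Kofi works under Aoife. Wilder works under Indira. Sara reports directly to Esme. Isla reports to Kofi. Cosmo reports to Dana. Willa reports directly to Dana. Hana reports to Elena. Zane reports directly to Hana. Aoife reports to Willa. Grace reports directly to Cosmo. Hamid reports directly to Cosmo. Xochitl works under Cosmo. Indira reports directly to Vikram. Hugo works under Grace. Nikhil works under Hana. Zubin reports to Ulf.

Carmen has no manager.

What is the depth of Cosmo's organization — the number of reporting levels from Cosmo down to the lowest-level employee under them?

The longest chain under Cosmo runs Cosmo → Xochitl → Elena → Hana → Nikhil, which is 4 levels below Cosmo.

4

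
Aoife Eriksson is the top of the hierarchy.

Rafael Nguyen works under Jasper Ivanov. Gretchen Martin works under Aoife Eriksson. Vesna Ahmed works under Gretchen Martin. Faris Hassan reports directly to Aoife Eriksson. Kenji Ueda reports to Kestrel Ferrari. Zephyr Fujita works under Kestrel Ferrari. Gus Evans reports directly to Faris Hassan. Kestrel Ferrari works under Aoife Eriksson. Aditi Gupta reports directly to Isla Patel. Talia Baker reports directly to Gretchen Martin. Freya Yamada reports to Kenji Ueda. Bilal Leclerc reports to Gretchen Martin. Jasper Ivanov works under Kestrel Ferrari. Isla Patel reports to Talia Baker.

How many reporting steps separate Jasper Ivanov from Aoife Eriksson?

Chain from Jasper Ivanov up to Aoife Eriksson: Jasper Ivanov → Kestrel Ferrari → Aoife Eriksson. That is 2 steps up, so Jasper Ivanov is 2 levels below Aoife Eriksson.

2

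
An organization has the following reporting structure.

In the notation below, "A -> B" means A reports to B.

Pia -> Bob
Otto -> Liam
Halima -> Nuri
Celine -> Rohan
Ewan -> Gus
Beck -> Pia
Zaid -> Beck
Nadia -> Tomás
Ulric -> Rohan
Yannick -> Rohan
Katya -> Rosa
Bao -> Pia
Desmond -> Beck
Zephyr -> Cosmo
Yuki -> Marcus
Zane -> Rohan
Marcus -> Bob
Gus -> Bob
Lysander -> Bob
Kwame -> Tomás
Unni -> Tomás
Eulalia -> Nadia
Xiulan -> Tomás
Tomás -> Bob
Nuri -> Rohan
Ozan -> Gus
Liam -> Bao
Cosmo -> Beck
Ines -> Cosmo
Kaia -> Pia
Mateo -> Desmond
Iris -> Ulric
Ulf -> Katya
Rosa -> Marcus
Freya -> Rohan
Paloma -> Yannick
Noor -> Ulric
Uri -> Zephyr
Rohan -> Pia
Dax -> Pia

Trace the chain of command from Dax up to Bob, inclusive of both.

Dax -> Pia -> Bob

Dax reports to Pia. Pia reports to Bob. Bob is at the top.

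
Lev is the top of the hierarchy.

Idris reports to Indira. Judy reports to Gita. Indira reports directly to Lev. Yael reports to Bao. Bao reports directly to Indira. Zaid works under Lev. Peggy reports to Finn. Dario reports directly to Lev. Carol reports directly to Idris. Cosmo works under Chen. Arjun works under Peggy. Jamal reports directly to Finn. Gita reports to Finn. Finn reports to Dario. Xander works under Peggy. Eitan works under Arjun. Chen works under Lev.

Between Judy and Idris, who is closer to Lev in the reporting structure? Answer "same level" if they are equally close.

Judy is 4 levels below Lev; Idris is 2. Idris is higher.

Idris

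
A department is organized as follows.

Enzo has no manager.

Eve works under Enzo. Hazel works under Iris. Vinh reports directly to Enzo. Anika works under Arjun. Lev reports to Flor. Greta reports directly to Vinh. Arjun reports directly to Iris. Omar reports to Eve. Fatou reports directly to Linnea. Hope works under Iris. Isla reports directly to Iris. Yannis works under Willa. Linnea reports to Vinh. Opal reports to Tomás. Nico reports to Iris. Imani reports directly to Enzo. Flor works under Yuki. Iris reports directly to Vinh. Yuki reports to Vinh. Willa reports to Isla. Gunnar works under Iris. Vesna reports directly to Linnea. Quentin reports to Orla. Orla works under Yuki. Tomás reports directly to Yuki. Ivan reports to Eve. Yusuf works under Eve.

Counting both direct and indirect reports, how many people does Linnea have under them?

2

Linnea directly manages Vesna, Fatou. Vesna has no reports. Fatou has no reports. So Linnea's organization is 2 direct reports plus everyone under them: 1 + 1 = 2.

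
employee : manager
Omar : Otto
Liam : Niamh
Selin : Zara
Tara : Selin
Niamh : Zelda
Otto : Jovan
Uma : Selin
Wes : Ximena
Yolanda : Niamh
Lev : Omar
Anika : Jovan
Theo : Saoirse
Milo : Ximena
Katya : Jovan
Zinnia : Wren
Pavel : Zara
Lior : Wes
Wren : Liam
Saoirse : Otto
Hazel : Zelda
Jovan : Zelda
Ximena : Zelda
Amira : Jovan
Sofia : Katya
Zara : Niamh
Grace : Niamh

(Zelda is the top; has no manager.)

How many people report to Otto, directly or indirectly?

4

Otto directly manages Omar, Saoirse. Under Omar: Lev (1). Under Saoirse: Theo (1). So Otto's organization is 2 direct reports plus everyone under them: 2 + 2 = 4.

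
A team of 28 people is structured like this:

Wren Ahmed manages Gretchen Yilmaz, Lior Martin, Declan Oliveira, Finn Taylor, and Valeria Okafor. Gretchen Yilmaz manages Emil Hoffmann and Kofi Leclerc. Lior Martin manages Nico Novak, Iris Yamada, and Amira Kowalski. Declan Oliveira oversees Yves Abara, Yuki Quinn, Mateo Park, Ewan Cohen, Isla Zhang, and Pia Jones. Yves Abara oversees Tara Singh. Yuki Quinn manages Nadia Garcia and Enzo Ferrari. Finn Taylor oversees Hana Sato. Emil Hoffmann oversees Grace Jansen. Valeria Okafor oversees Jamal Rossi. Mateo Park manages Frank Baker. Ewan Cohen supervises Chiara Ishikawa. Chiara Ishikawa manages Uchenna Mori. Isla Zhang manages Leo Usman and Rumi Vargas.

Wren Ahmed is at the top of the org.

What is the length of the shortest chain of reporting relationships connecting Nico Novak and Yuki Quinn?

4

Nico Novak is 2 levels below Wren Ahmed, and Yuki Quinn is 2 levels below Wren Ahmed (their lowest common manager). The shortest path runs up from Nico Novak to Wren Ahmed and back down to Yuki Quinn: 2 + 2 = 4 links.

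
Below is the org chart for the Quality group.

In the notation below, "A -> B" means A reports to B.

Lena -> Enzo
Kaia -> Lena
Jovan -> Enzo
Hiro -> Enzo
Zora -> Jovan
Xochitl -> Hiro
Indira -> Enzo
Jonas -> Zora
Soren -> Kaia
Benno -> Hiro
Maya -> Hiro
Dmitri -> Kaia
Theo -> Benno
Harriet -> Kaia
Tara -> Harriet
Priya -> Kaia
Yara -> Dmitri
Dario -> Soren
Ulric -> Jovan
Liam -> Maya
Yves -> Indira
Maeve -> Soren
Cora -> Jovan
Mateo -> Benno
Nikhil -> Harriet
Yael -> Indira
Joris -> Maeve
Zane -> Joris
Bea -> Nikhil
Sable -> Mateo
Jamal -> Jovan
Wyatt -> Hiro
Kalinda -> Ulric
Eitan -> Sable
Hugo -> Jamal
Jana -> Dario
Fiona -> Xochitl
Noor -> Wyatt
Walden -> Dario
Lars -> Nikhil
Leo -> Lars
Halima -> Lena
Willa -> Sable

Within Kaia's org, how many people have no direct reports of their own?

8

The people in Kaia's organization with no one reporting to them are Priya, Leo, Bea, Tara, Yara, Zane, Walden, Jana. That is 8.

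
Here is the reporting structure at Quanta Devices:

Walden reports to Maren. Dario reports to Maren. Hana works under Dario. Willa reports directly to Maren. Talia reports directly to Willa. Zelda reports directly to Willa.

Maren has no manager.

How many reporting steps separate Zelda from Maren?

2

Chain from Zelda up to Maren: Zelda → Willa → Maren. That is 2 steps up, so Zelda is 2 levels below Maren.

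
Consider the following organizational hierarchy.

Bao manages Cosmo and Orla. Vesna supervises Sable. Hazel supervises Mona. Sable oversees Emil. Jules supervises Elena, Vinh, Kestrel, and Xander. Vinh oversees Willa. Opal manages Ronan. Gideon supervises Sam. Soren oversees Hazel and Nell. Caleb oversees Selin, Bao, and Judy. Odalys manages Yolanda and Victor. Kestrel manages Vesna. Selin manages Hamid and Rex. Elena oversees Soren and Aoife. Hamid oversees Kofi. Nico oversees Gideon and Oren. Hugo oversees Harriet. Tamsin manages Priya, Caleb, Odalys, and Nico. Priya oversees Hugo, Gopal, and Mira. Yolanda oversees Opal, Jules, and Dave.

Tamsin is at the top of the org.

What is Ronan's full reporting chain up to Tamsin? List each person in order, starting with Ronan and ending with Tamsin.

Ronan -> Opal -> Yolanda -> Odalys -> Tamsin

Ronan reports to Opal. Opal reports to Yolanda. Yolanda reports to Odalys. Odalys reports to Tamsin. Tamsin is at the top.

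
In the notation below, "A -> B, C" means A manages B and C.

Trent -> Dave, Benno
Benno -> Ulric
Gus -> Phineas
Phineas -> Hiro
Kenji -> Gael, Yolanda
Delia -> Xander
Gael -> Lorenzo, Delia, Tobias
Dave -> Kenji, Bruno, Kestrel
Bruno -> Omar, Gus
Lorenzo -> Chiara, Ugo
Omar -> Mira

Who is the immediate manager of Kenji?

Kenji reports directly to Dave.

Dave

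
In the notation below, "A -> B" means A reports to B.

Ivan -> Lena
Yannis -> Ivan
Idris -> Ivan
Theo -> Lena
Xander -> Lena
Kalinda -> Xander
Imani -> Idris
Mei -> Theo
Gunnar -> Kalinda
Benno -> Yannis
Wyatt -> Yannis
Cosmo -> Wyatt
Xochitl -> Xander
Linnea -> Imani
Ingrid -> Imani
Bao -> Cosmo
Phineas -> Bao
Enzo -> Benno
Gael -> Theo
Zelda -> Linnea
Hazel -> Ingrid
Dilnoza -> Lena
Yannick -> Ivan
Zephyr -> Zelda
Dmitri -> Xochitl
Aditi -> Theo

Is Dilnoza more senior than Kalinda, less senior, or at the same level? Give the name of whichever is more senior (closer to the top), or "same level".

Dilnoza is 1 level below Lena; Kalinda is 2. Dilnoza is higher.

Dilnoza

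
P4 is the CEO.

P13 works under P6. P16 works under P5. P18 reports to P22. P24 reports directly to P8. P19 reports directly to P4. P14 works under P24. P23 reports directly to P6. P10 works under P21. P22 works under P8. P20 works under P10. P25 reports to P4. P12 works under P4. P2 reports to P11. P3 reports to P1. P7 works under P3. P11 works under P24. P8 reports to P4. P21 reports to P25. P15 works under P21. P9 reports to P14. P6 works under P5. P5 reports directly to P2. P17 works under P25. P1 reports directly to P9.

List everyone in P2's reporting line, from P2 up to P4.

P2 -> P11 -> P24 -> P8 -> P4

P2 reports to P11. P11 reports to P24. P24 reports to P8. P8 reports to P4. P4 is at the top.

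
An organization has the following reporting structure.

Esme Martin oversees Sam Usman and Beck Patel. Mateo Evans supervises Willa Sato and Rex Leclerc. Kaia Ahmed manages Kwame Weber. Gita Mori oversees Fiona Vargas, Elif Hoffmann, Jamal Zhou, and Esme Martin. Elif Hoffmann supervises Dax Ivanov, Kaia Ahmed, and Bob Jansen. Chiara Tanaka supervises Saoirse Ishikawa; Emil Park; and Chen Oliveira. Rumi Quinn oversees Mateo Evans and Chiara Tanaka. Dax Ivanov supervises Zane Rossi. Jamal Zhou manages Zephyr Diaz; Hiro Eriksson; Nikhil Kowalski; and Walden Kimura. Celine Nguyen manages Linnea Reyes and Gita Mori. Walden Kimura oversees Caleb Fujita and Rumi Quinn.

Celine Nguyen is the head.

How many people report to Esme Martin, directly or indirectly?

Esme Martin directly manages Sam Usman, Beck Patel. Sam Usman has no reports. Beck Patel has no reports. So Esme Martin's organization is 2 direct reports plus everyone under them: 1 + 1 = 2.

2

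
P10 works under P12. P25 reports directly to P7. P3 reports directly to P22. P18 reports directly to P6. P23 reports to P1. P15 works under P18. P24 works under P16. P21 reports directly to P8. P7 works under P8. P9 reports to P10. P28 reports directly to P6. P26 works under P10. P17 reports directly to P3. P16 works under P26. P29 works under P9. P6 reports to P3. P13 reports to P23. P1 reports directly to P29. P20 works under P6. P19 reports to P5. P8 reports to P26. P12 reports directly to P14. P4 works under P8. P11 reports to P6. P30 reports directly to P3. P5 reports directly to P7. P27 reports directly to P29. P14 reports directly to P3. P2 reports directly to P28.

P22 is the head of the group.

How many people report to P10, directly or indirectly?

16

P10 directly manages P26, P9. Under P26: P16, P24, P8, P4, P21, P7, P25, P5, P19 (9). Under P9: P29, P27, P1, P23, P13 (5). So P10's organization is 2 direct reports plus everyone under them: 10 + 6 = 16.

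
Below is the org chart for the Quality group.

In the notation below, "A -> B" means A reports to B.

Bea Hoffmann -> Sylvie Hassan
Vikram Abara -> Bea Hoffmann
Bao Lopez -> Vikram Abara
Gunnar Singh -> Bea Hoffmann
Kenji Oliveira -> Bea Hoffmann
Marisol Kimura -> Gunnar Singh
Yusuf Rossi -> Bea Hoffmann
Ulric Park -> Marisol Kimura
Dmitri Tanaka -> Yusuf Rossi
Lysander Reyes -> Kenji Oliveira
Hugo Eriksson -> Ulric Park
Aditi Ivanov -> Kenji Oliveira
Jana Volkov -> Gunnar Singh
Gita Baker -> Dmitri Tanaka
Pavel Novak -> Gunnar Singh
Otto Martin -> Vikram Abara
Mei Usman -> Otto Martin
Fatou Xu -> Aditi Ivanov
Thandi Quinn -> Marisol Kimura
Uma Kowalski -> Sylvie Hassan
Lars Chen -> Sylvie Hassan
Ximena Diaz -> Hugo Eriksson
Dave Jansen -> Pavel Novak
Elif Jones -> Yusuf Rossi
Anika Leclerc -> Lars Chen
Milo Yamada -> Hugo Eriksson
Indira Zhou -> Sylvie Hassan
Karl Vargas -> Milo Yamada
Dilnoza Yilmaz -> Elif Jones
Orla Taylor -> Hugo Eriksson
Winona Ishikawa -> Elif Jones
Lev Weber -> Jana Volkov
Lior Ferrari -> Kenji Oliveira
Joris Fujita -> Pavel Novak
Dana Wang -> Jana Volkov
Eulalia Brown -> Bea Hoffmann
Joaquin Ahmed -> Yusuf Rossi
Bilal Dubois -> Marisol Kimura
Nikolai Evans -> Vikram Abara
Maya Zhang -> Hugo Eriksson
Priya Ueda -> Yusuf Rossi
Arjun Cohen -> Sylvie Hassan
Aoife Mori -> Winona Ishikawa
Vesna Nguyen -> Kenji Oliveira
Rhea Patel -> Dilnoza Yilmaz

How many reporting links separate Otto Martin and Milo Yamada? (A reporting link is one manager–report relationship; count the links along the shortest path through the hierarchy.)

7

Otto Martin is 2 levels below Bea Hoffmann, and Milo Yamada is 5 levels below Bea Hoffmann (their lowest common manager). The shortest path runs up from Otto Martin to Bea Hoffmann and back down to Milo Yamada: 2 + 5 = 7 links.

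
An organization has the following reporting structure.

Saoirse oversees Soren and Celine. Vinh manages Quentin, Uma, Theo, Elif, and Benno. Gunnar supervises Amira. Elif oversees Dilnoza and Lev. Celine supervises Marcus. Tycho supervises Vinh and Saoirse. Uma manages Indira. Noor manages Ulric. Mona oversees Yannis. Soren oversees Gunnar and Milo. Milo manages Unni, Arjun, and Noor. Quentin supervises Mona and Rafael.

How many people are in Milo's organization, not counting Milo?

4

Milo directly manages Unni, Arjun, Noor. Unni has no reports. Arjun has no reports. Under Noor: Ulric (1). So Milo's organization is 3 direct reports plus everyone under them: 1 + 1 + 2 = 4.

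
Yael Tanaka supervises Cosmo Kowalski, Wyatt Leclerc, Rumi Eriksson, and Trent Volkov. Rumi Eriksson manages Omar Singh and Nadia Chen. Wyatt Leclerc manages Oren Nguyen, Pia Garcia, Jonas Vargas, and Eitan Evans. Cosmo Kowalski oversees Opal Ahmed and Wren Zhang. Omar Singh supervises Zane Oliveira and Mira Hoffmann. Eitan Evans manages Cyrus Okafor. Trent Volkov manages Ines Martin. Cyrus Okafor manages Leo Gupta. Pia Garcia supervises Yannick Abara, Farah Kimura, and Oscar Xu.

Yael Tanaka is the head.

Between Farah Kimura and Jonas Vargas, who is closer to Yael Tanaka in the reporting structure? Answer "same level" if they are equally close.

Farah Kimura is 3 levels below Yael Tanaka; Jonas Vargas is 2. Jonas Vargas is higher.

Jonas Vargas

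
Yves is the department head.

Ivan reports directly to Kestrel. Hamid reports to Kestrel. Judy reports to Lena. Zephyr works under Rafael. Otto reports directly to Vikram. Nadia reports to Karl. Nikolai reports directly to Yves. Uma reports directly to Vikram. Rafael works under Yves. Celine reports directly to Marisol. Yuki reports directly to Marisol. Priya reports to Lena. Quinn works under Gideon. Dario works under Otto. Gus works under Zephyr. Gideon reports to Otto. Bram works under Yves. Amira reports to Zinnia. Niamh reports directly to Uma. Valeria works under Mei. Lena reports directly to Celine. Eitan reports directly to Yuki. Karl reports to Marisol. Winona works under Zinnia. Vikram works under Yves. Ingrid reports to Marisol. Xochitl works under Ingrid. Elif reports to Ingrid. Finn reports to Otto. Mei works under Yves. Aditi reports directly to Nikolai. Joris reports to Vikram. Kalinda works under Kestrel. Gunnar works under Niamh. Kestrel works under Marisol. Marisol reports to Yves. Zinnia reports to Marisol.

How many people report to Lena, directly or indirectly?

2

Lena directly manages Judy, Priya. Judy has no reports. Priya has no reports. So Lena's organization is 2 direct reports plus everyone under them: 1 + 1 = 2.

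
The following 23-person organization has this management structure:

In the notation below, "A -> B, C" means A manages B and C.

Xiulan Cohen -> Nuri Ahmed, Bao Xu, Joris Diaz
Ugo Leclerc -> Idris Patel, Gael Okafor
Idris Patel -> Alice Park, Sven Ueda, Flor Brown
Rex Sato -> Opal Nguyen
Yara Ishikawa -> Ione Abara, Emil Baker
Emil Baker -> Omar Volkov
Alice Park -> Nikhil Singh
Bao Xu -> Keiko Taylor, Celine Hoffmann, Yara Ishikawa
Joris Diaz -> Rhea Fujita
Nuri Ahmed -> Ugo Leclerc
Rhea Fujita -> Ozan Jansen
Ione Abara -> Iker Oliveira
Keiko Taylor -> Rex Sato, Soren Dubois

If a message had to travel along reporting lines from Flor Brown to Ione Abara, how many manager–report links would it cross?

7

Flor Brown is 4 levels below Xiulan Cohen, and Ione Abara is 3 levels below Xiulan Cohen (their lowest common manager). The shortest path runs up from Flor Brown to Xiulan Cohen and back down to Ione Abara: 4 + 3 = 7 links.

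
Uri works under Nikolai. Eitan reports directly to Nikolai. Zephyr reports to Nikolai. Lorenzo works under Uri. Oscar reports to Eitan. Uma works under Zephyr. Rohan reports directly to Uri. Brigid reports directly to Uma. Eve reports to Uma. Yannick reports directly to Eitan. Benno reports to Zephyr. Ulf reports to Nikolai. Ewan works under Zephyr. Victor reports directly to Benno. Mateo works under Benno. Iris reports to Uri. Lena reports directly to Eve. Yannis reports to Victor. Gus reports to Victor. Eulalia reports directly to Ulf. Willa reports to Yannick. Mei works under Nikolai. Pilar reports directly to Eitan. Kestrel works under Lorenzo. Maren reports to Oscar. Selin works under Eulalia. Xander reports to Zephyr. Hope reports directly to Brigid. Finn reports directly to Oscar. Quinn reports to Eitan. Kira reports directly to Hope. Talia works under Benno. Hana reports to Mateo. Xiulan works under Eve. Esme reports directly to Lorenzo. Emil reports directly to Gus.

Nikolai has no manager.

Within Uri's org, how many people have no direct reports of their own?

The people in Uri's organization with no one reporting to them are Iris, Rohan, Esme, Kestrel. That is 4.

4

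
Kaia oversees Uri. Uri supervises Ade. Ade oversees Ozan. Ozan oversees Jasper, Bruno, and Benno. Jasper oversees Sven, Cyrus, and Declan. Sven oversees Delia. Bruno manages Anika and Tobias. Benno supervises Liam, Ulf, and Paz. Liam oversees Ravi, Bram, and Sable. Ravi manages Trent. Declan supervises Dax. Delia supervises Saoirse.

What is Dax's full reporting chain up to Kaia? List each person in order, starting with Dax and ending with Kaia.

Dax reports to Declan. Declan reports to Jasper. Jasper reports to Ozan. Ozan reports to Ade. Ade reports to Uri. Uri reports to Kaia. Kaia is at the top.

Dax -> Declan -> Jasper -> Ozan -> Ade -> Uri -> Kaia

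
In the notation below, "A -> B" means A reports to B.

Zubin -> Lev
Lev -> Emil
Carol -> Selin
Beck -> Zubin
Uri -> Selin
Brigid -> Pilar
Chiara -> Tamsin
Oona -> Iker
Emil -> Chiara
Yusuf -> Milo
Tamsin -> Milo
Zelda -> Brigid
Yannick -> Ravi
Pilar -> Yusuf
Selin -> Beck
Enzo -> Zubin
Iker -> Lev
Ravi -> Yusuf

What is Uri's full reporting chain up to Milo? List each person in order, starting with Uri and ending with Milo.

Uri reports to Selin. Selin reports to Beck. Beck reports to Zubin. Zubin reports to Lev. Lev reports to Emil. Emil reports to Chiara. Chiara reports to Tamsin. Tamsin reports to Milo. Milo is at the top.

Uri -> Selin -> Beck -> Zubin -> Lev -> Emil -> Chiara -> Tamsin -> Milo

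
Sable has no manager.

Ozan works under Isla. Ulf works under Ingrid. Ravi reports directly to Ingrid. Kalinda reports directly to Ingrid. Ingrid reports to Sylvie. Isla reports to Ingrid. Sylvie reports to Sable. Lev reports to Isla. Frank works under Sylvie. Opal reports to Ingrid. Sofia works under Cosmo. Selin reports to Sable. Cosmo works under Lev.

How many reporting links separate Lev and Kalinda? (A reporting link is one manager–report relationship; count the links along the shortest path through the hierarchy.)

Lev is 2 levels below Ingrid, and Kalinda is 1 level below Ingrid (their lowest common manager). The shortest path runs up from Lev to Ingrid and back down to Kalinda: 2 + 1 = 3 links.

3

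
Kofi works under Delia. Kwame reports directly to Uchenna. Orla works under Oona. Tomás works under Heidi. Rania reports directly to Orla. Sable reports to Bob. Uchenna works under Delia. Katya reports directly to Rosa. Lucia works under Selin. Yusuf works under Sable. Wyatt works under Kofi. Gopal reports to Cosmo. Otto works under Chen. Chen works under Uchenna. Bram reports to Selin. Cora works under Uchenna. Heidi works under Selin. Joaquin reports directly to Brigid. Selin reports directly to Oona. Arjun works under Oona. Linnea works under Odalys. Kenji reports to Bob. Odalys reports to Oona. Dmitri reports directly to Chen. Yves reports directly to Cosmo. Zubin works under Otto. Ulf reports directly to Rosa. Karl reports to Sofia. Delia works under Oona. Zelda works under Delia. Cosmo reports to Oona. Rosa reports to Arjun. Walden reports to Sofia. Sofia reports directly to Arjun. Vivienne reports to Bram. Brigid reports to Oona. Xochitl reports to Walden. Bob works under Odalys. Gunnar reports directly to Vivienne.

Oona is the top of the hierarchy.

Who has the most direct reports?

Direct-report counts: Oona has 7; Cosmo has 2; Arjun has 2; Sofia has 2; Walden has 1; Rosa has 2; Odalys has 2; Bob has 2; Sable has 1; Selin has 3; Heidi has 1; Bram has 1; Vivienne has 1; Brigid has 1; Delia has 3; Uchenna has 3; Chen has 2; Otto has 1; Kofi has 1; Orla has 1. The largest is 7, held by Oona.

Oona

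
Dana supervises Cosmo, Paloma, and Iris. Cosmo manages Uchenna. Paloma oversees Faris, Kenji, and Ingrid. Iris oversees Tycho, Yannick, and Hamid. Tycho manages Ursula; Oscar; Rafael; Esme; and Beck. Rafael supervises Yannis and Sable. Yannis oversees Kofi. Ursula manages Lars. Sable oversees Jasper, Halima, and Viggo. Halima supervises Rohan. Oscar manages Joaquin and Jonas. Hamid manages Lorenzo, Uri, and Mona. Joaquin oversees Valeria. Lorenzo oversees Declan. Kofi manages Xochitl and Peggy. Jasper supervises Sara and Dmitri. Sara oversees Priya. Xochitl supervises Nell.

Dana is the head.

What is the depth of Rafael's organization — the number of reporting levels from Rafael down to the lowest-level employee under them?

The longest chain under Rafael runs Rafael → Sable → Jasper → Sara → Priya, which is 4 levels below Rafael.

4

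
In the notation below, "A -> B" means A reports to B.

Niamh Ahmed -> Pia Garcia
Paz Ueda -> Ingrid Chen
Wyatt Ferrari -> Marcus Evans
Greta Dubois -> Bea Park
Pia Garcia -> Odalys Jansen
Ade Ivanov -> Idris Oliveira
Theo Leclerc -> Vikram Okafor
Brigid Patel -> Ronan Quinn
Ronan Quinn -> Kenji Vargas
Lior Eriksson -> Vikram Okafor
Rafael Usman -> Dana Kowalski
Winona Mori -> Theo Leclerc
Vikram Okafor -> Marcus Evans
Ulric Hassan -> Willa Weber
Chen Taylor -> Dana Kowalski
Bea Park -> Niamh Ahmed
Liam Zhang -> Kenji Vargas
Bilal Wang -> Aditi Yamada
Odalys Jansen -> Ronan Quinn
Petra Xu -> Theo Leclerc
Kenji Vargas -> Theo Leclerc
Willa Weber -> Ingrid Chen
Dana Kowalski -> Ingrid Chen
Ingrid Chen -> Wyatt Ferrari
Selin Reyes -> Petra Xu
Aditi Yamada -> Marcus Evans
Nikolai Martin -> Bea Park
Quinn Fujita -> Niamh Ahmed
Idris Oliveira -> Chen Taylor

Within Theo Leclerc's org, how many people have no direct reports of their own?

The people in Theo Leclerc's organization with no one reporting to them are Winona Mori, Selin Reyes, Liam Zhang, Brigid Patel, Quinn Fujita, Greta Dubois, Nikolai Martin. That is 7.

7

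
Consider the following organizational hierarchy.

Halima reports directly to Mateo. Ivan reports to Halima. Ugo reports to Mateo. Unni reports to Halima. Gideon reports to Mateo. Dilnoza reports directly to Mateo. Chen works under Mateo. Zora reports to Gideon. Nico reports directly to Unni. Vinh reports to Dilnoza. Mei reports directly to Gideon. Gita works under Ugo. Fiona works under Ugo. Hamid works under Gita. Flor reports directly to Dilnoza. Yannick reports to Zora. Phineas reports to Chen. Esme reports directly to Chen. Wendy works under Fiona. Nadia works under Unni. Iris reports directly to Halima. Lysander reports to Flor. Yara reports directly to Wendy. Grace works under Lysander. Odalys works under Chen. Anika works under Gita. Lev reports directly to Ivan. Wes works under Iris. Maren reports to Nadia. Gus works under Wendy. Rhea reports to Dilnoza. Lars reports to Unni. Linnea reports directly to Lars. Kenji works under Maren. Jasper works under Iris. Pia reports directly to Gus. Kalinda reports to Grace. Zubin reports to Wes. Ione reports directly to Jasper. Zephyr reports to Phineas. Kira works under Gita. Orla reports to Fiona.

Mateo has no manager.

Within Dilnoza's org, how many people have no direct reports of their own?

The people in Dilnoza's organization with no one reporting to them are Rhea, Kalinda, Vinh. That is 3.

3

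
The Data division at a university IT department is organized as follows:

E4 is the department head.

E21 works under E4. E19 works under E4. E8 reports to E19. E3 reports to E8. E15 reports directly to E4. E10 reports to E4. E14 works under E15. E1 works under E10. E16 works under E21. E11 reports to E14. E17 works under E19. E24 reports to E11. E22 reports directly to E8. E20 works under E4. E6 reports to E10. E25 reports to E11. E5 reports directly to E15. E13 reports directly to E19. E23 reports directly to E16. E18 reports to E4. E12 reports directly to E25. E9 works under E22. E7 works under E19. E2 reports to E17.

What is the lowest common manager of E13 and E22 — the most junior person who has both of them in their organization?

E19

E13's chain of managers is E19, E4. E22's chain of managers is E8, E19, E4. The first manager that appears in both chains is E19.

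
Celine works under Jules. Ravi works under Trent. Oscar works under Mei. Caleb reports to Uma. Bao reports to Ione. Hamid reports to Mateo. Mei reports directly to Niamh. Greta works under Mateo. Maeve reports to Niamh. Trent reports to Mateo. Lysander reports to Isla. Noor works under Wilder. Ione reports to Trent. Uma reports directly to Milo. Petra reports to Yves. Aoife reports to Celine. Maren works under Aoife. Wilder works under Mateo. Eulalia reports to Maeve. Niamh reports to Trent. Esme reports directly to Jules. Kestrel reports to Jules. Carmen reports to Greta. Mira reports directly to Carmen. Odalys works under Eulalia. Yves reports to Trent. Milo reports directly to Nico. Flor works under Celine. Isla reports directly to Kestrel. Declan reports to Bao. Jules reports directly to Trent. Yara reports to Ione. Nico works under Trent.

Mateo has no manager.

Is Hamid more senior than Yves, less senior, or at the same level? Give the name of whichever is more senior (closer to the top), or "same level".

Hamid

Hamid is 1 level below Mateo; Yves is 2. Hamid is higher.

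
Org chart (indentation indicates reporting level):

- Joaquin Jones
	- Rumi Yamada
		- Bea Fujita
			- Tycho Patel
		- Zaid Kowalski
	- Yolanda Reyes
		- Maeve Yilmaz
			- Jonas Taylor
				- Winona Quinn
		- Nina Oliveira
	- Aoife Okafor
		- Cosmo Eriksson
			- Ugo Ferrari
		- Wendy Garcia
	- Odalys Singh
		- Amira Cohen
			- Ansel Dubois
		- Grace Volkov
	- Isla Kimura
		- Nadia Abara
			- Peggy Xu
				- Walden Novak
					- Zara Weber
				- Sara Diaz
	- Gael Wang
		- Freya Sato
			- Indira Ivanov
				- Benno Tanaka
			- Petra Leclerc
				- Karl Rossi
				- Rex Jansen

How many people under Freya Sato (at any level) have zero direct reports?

3

The people in Freya Sato's organization with no one reporting to them are Rex Jansen, Karl Rossi, Benno Tanaka. That is 3.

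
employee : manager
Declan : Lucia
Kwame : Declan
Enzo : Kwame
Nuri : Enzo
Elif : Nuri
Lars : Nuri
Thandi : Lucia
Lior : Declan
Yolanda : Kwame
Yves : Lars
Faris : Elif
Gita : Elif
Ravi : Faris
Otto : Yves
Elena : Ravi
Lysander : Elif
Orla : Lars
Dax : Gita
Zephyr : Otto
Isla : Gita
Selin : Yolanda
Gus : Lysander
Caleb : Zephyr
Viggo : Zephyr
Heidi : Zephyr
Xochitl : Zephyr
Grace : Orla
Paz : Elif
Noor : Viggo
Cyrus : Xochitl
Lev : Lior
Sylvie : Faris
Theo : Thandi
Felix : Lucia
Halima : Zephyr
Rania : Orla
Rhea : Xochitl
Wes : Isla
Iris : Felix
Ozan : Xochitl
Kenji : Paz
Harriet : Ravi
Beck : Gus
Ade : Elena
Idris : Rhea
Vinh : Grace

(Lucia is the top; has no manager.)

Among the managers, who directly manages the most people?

Zephyr

Direct-report counts: Lucia has 3; Felix has 1; Thandi has 1; Declan has 2; Lior has 1; Kwame has 2; Yolanda has 1; Enzo has 1; Nuri has 2; Lars has 2; Orla has 2; Grace has 1; Yves has 1; Otto has 1; Zephyr has 5; Xochitl has 3; Rhea has 1; Viggo has 1; Elif has 4; Paz has 1; Lysander has 1; Gus has 1; Gita has 2; Isla has 1; Faris has 2; Ravi has 2; Elena has 1. The largest is 5, held by Zephyr.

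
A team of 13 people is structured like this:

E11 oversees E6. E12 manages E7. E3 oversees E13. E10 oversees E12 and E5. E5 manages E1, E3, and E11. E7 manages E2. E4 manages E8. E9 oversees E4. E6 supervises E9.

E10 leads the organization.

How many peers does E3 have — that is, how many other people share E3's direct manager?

2

E3 reports to E5. E5's other direct reports are E11, E1 — 2 peers.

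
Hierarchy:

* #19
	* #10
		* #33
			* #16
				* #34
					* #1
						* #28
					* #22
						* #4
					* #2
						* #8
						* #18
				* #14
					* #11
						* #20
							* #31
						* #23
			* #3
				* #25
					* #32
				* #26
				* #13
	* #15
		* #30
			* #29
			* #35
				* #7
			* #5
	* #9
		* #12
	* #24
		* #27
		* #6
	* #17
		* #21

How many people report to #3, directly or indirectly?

#3 directly manages #25, #26, #13. Under #25: #32 (1). #26 has no reports. #13 has no reports. So #3's organization is 3 direct reports plus everyone under them: 2 + 1 + 1 = 4.

4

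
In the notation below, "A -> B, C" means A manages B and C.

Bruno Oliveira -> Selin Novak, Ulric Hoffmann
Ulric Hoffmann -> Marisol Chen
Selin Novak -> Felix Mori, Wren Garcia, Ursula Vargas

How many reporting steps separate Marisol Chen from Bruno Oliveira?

2

Chain from Marisol Chen up to Bruno Oliveira: Marisol Chen → Ulric Hoffmann → Bruno Oliveira. That is 2 steps up, so Marisol Chen is 2 levels below Bruno Oliveira.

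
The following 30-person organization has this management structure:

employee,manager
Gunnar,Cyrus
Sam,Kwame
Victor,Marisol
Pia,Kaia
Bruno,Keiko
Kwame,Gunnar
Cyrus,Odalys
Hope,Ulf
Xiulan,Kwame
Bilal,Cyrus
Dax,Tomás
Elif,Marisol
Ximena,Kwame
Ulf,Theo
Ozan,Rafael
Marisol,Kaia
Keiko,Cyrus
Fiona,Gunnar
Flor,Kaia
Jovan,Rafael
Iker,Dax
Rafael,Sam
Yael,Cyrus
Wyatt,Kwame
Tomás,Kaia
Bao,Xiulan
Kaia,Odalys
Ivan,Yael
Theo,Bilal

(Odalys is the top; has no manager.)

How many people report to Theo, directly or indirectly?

Theo directly manages Ulf. Under Ulf: Hope (1). That's 2 in total.

2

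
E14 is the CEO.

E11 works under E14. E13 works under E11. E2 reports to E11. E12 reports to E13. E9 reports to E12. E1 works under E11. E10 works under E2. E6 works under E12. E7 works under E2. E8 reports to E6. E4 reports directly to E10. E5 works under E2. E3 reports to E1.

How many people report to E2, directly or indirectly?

4

E2 directly manages E10, E7, E5. Under E10: E4 (1). E7 has no reports. E5 has no reports. So E2's organization is 3 direct reports plus everyone under them: 2 + 1 + 1 = 4.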